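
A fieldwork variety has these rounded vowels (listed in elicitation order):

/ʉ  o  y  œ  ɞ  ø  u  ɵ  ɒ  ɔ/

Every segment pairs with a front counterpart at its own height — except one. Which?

High: /y/ ~ /ʉ/ ~ /u/
High-mid: /ø/ ~ /ɵ/ ~ /o/
Low-mid: /œ/ ~ /ɞ/ ~ /ɔ/
Low: only /ɒ/ (back); no front partner.
So /ɒ/ is the unpaired segment.

/ɒ/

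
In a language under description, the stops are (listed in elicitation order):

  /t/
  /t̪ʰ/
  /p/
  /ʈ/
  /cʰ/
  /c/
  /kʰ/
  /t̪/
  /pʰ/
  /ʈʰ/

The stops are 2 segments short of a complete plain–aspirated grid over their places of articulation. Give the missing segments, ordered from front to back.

place of articulation  plain     aspirated
bilabial          p         pʰ      
dental            t̪        t̪ʰ     
alveolar          t         —       
retroflex         ʈ         ʈʰ      
palatal           c         cʰ      
velar             —         kʰ      
Gaps, from front to back: alveolar lacks aspirated (/tʰ/); velar lacks plain (/k/).

/tʰ/, /k/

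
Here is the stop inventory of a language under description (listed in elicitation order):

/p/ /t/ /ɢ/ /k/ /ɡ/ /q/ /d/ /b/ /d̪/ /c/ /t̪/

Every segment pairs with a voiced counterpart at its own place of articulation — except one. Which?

Bilabial: /p/ ~ /b/
Dental: /t̪/ ~ /d̪/
Alveolar: /t/ ~ /d/
Velar: /k/ ~ /ɡ/
Uvular: /q/ ~ /ɢ/
Palatal: only /c/ (voiceless); no voiced partner.
So /c/ is the unpaired segment.

/c/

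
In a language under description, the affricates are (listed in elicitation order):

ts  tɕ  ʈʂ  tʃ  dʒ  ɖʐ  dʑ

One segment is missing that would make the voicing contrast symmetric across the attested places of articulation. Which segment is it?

place of articulation  voiceless  voiced  
alveolar          ts        —       
postalveolar      tʃ        dʒ      
retroflex         ʈʂ        ɖʐ      
alveolo-palatal   tɕ        dʑ      
The alveolar row has no voiced member, so the gap is the voiced alveolar affricate /dz/.

/dz/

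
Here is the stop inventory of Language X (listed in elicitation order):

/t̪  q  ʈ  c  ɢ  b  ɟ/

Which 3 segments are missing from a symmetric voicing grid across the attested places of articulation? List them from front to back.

Voiceless: /t̪/ (dental), /ʈ/ (retroflex), /c/ (palatal), /q/ (uvular).
Voiced: /b/ (bilabial), /ɟ/ (palatal), /ɢ/ (uvular).
Gaps, from front to back: bilabial lacks voiceless (/p/); dental lacks voiced (/d̪/); retroflex lacks voiced (/ɖ/).

/p/, /d̪/, /ɖ/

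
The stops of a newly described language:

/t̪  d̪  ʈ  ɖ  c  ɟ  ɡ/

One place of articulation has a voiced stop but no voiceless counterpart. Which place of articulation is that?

velar

place of articulation  voiceless  voiced  
dental            t̪        d̪      
retroflex         ʈ         ɖ       
palatal           c         ɟ       
velar             —         ɡ       
Every place of articulation has a voiceless member except velar, where /k/ would be expected.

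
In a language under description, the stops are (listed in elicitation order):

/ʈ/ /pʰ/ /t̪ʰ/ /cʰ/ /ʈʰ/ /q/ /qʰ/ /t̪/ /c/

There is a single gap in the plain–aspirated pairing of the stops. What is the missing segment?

place of articulation  plain     aspirated
bilabial          —         pʰ      
dental            t̪        t̪ʰ     
retroflex         ʈ         ʈʰ      
palatal           c         cʰ      
uvular            q         qʰ      
The bilabial row has no plain member, so the gap is the plain bilabial stop /p/.

/p/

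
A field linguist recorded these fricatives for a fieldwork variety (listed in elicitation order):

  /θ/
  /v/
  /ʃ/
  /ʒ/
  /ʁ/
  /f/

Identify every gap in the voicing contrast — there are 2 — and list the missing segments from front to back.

place of articulation  voiceless  voiced  
labiodental       f         v       
dental            θ         —       
postalveolar      ʃ         ʒ       
uvular            —         ʁ       
Gaps, from front to back: dental lacks voiced (/ð/); uvular lacks voiceless (/χ/).

/ð/, /χ/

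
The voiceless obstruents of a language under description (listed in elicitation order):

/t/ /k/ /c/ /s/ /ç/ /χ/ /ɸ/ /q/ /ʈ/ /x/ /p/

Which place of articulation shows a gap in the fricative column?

Stop: /p/ (bilabial), /t/ (alveolar), /ʈ/ (retroflex), /c/ (palatal), /k/ (velar), /q/ (uvular).
Fricative: /ɸ/ (bilabial), /s/ (alveolar), /ç/ (palatal), /x/ (velar), /χ/ (uvular).
Every place of articulation has a fricative member except retroflex, where /ʂ/ would be expected.

retroflex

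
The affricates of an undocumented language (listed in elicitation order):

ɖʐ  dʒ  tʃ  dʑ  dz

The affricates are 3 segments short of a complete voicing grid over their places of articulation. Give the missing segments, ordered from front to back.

/ts/, /ʈʂ/, /tɕ/

place of articulation  voiceless  voiced  
alveolar          —         dz      
postalveolar      tʃ        dʒ      
retroflex         —         ɖʐ      
alveolo-palatal   —         dʑ      
Gaps, from front to back: alveolar lacks voiceless (/ts/); retroflex lacks voiceless (/ʈʂ/); alveolo-palatal lacks voiceless (/tɕ/).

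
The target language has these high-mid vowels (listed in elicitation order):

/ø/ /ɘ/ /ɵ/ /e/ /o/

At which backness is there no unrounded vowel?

back

Unrounded: /e/ (front), /ɘ/ (central).
Rounded: /ø/ (front), /ɵ/ (central), /o/ (back).
Every backness has an unrounded member except back, where /ɤ/ would be expected.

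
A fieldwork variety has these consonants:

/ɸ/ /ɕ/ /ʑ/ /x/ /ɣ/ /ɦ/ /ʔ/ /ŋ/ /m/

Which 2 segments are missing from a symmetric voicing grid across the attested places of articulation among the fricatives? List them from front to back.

Voiceless: /ɸ/ (bilabial), /ɕ/ (alveolo-palatal), /x/ (velar).
Voiced: /ʑ/ (alveolo-palatal), /ɣ/ (velar), /ɦ/ (glottal).
Gaps, from front to back: bilabial lacks voiced (/β/); glottal lacks voiceless (/h/).

/β/, /h/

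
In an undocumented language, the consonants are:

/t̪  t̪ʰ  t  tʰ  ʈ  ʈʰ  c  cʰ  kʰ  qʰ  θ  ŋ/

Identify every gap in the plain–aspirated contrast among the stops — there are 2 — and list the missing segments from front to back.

/k/, /q/

dental: plain /t̪/, aspirated /t̪ʰ/.
alveolar: plain /t/, aspirated /tʰ/.
retroflex: plain /ʈ/, aspirated /ʈʰ/.
palatal: plain /c/, aspirated /cʰ/.
velar: plain —, aspirated /kʰ/.
uvular: plain —, aspirated /qʰ/.
Gaps, from front to back: velar lacks plain (/k/); uvular lacks plain (/q/).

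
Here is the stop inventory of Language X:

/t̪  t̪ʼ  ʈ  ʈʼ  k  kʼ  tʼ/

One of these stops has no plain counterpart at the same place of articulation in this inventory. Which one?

/tʼ/

Dental: /t̪/ ~ /t̪ʼ/
Retroflex: /ʈ/ ~ /ʈʼ/
Velar: /k/ ~ /kʼ/
Alveolar: only /tʼ/ (ejective); no plain partner.
So /tʼ/ is the unpaired segment.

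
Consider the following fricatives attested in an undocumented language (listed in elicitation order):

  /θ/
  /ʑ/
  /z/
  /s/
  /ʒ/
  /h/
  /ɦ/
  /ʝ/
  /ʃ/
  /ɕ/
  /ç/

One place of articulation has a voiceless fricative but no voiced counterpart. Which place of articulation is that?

dental

dental: voiceless /θ/, voiced —.
alveolar: voiceless /s/, voiced /z/.
postalveolar: voiceless /ʃ/, voiced /ʒ/.
alveolo-palatal: voiceless /ɕ/, voiced /ʑ/.
palatal: voiceless /ç/, voiced /ʝ/.
glottal: voiceless /h/, voiced /ɦ/.
Every place of articulation has a voiced member except dental, where /ð/ would be expected.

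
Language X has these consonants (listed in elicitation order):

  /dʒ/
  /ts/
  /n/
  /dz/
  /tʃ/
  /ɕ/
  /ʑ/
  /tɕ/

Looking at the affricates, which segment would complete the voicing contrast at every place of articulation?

alveolar: voiceless /ts/, voiced /dz/.
postalveolar: voiceless /tʃ/, voiced /dʒ/.
alveolo-palatal: voiceless /tɕ/, voiced —.
The alveolo-palatal row has no voiced member, so the gap is the voiced alveolo-palatal affricate /dʑ/.

/dʑ/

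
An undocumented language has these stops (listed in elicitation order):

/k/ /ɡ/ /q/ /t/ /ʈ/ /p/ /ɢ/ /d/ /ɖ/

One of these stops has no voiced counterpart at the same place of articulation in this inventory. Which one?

/p/

Alveolar: /t/ ~ /d/
Retroflex: /ʈ/ ~ /ɖ/
Velar: /k/ ~ /ɡ/
Uvular: /q/ ~ /ɢ/
Bilabial: only /p/ (voiceless); no voiced partner.
So /p/ is the unpaired segment.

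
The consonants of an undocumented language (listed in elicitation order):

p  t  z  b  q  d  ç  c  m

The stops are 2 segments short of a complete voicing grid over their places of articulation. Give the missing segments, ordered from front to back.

Voiceless: /p/ (bilabial), /t/ (alveolar), /c/ (palatal), /q/ (uvular).
Voiced: /b/ (bilabial), /d/ (alveolar).
Gaps, from front to back: palatal lacks voiced (/ɟ/); uvular lacks voiced (/ɢ/).

/ɟ/, /ɢ/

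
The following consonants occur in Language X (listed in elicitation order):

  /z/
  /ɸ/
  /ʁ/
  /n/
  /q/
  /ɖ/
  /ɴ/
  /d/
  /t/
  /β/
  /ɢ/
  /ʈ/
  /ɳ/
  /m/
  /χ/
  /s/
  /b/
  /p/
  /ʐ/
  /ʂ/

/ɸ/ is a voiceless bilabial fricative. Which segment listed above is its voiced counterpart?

The voiced counterpart is a voiced bilabial fricative — in this inventory, /β/.

/β/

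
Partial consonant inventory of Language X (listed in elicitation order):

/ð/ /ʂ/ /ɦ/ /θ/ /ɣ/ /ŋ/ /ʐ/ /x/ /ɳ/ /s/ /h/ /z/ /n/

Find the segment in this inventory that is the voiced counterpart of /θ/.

/ð/

/θ/ is a voiceless dental fricative.
The voiced counterpart is a voiced dental fricative — in this inventory, /ð/.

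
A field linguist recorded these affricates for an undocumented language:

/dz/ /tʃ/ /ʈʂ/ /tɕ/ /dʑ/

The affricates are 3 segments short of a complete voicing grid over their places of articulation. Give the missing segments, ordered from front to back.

/ts/, /dʒ/, /ɖʐ/

Voiceless: /tʃ/ (postalveolar), /ʈʂ/ (retroflex), /tɕ/ (alveolo-palatal).
Voiced: /dz/ (alveolar), /dʑ/ (alveolo-palatal).
Gaps, from front to back: alveolar lacks voiceless (/ts/); postalveolar lacks voiced (/dʒ/); retroflex lacks voiced (/ɖʐ/).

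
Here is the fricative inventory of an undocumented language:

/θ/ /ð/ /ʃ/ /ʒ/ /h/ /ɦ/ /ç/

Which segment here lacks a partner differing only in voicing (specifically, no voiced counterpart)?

Dental: /θ/ ~ /ð/
Postalveolar: /ʃ/ ~ /ʒ/
Glottal: /h/ ~ /ɦ/
Palatal: only /ç/ (voiceless); no voiced partner.
So /ç/ is the unpaired segment.

/ç/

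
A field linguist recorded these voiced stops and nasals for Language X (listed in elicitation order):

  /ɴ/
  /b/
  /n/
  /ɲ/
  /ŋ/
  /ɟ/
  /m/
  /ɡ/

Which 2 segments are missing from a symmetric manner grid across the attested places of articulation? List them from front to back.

/d/, /ɢ/

place of articulation  oral stop  nasal   
bilabial          b         m       
alveolar          —         n       
palatal           ɟ         ɲ       
velar             ɡ         ŋ       
uvular            —         ɴ       
Gaps, from front to back: alveolar lacks oral stop (/d/); uvular lacks oral stop (/ɢ/).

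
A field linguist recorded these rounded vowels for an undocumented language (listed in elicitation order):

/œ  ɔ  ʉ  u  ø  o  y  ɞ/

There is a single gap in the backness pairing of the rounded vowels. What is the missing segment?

Front: /y/ (high), /ø/ (high-mid), /œ/ (low-mid).
Central: /ʉ/ (high), /ɞ/ (low-mid).
Back: /u/ (high), /o/ (high-mid), /ɔ/ (low-mid).
The high-mid row has no central member, so the gap is the high-mid central rounded vowel /ɵ/.

/ɵ/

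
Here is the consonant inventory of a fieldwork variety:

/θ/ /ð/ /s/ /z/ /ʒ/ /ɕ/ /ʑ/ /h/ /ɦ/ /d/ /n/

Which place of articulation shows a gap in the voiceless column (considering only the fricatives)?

place of articulation  voiceless  voiced  
dental            θ         ð       
alveolar          s         z       
postalveolar      —         ʒ       
alveolo-palatal   ɕ         ʑ       
glottal           h         ɦ       
Every place of articulation has a voiceless member except postalveolar, where /ʃ/ would be expected.

postalveolar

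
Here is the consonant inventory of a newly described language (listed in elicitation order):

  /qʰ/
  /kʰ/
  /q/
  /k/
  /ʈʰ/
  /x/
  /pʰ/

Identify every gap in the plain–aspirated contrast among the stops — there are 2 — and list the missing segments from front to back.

/p/, /ʈ/

place of articulation  plain     aspirated
bilabial          —         pʰ      
retroflex         —         ʈʰ      
velar             k         kʰ      
uvular            q         qʰ      
Gaps, from front to back: bilabial lacks plain (/p/); retroflex lacks plain (/ʈ/).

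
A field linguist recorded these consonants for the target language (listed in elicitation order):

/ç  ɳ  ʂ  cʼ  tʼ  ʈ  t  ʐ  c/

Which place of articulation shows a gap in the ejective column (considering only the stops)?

place of articulation  plain     ejective
alveolar          t         tʼ      
retroflex         ʈ         —       
palatal           c         cʼ      
Every place of articulation has an ejective member except retroflex, where /ʈʼ/ would be expected.

retroflex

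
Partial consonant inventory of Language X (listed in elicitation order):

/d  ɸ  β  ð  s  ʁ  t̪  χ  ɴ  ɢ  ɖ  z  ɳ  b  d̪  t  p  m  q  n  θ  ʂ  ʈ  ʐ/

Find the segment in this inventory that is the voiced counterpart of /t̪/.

/t̪/ is a voiceless dental stop.
The voiced counterpart is a voiced dental stop — in this inventory, /d̪/.

/d̪/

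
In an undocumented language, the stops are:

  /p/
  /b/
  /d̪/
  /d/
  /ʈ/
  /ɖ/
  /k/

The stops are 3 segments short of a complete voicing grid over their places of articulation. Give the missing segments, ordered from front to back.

/t̪/, /t/, /ɡ/

place of articulation  voiceless  voiced  
bilabial          p         b       
dental            —         d̪      
alveolar          —         d       
retroflex         ʈ         ɖ       
velar             k         —       
Gaps, from front to back: dental lacks voiceless (/t̪/); alveolar lacks voiceless (/t/); velar lacks voiced (/ɡ/).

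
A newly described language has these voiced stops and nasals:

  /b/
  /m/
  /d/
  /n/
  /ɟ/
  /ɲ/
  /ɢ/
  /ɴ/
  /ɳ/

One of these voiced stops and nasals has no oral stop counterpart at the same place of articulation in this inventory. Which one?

Bilabial: /b/ ~ /m/
Alveolar: /d/ ~ /n/
Palatal: /ɟ/ ~ /ɲ/
Uvular: /ɢ/ ~ /ɴ/
Retroflex: only /ɳ/ (nasal); no oral stop partner.
So /ɳ/ is the unpaired segment.

/ɳ/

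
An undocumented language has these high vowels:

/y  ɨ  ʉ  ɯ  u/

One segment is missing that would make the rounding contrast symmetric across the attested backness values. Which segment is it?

backness          unrounded  rounded 
front             —         y       
central           ɨ         ʉ       
back              ɯ         u       
The front row has no unrounded member, so the gap is the front unrounded vowel /i/.

/i/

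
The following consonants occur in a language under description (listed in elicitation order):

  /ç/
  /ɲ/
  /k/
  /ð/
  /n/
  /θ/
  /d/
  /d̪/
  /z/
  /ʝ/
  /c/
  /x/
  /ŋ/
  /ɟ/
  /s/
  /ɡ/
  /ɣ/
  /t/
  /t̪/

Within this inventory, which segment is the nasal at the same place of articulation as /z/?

/n/

/z/ is a voiced alveolar fricative.
The nasal at the same place is an alveolar nasal — in this inventory, /n/.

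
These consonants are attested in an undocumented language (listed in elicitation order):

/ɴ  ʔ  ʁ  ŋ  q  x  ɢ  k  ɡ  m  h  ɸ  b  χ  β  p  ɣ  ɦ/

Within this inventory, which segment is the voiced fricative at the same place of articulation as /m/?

/m/ is a bilabial nasal.
The voiced fricative at the same place is a voiced bilabial fricative — in this inventory, /β/.

/β/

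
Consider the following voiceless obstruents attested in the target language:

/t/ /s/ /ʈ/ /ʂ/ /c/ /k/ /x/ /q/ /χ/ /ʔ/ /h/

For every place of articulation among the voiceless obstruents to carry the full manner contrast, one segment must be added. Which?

/ç/

place of articulation  stop      fricative
alveolar          t         s       
retroflex         ʈ         ʂ       
palatal           c         —       
velar             k         x       
uvular            q         χ       
glottal           ʔ         h       
The palatal row has no fricative member, so the gap is the palatal fricative /ç/.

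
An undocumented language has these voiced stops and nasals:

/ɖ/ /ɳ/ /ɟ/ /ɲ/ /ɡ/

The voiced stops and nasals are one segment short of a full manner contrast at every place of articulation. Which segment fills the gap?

/ŋ/

Oral stop: /ɖ/ (retroflex), /ɟ/ (palatal), /ɡ/ (velar).
Nasal: /ɳ/ (retroflex), /ɲ/ (palatal).
The velar row has no nasal member, so the gap is the velar nasal /ŋ/.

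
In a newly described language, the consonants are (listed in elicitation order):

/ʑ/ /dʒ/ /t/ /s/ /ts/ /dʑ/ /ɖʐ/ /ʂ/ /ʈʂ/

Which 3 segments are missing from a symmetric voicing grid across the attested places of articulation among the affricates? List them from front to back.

place of articulation  voiceless  voiced  
alveolar          ts        —       
postalveolar      —         dʒ      
retroflex         ʈʂ        ɖʐ      
alveolo-palatal   —         dʑ      
Gaps, from front to back: alveolar lacks voiced (/dz/); postalveolar lacks voiceless (/tʃ/); alveolo-palatal lacks voiceless (/tɕ/).

/dz/, /tʃ/, /tɕ/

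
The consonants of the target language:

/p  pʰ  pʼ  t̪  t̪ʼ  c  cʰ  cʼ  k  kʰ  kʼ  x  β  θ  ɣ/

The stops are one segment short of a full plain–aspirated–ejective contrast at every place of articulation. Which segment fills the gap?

Plain: /p/ (bilabial), /t̪/ (dental), /c/ (palatal), /k/ (velar).
Aspirated: /pʰ/ (bilabial), /cʰ/ (palatal), /kʰ/ (velar).
Ejective: /pʼ/ (bilabial), /t̪ʼ/ (dental), /cʼ/ (palatal), /kʼ/ (velar).
The dental row has no aspirated member, so the gap is the aspirated dental stop /t̪ʰ/.

/t̪ʰ/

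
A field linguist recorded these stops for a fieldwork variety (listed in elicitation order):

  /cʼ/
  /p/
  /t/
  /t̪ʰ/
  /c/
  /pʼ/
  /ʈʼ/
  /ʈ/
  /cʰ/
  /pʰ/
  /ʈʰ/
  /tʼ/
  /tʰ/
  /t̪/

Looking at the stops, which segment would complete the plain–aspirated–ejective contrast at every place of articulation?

/t̪ʼ/

bilabial: plain /p/, aspirated /pʰ/, ejective /pʼ/.
dental: plain /t̪/, aspirated /t̪ʰ/, ejective —.
alveolar: plain /t/, aspirated /tʰ/, ejective /tʼ/.
retroflex: plain /ʈ/, aspirated /ʈʰ/, ejective /ʈʼ/.
palatal: plain /c/, aspirated /cʰ/, ejective /cʼ/.
The dental row has no ejective member, so the gap is the ejective dental stop /t̪ʼ/.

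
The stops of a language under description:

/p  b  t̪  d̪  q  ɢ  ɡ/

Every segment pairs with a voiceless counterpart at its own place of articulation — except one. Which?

Bilabial: /p/ ~ /b/
Dental: /t̪/ ~ /d̪/
Uvular: /q/ ~ /ɢ/
Velar: only /ɡ/ (voiced); no voiceless partner.
So /ɡ/ is the unpaired segment.

/ɡ/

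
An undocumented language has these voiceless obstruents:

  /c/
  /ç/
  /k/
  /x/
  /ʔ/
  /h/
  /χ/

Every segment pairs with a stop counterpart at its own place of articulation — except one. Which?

/χ/

Palatal: /c/ ~ /ç/
Velar: /k/ ~ /x/
Glottal: /ʔ/ ~ /h/
Uvular: only /χ/ (fricative); no stop partner.
So /χ/ is the unpaired segment.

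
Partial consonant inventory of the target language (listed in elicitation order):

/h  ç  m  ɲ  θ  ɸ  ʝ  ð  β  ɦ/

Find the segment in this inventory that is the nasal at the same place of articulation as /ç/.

/ɲ/

/ç/ is a voiceless palatal fricative.
The nasal at the same place is a palatal nasal — in this inventory, /ɲ/.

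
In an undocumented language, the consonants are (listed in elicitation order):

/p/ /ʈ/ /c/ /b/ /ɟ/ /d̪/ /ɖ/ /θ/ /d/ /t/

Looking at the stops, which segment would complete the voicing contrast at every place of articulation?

/t̪/

place of articulation  voiceless  voiced  
bilabial          p         b       
dental            —         d̪      
alveolar          t         d       
retroflex         ʈ         ɖ       
palatal           c         ɟ       
The dental row has no voiceless member, so the gap is the voiceless dental stop /t̪/.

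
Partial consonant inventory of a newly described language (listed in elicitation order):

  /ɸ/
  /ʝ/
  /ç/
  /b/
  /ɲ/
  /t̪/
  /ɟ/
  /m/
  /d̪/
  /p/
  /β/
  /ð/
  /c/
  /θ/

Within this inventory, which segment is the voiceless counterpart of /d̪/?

/d̪/ is a voiced dental stop.
The voiceless counterpart is a voiceless dental stop — in this inventory, /t̪/.

/t̪/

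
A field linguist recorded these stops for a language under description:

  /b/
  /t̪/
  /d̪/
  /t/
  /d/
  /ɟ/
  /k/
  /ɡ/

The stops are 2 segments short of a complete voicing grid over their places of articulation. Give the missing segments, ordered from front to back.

Voiceless: /t̪/ (dental), /t/ (alveolar), /k/ (velar).
Voiced: /b/ (bilabial), /d̪/ (dental), /d/ (alveolar), /ɟ/ (palatal), /ɡ/ (velar).
Gaps, from front to back: bilabial lacks voiceless (/p/); palatal lacks voiceless (/c/).

/p/, /c/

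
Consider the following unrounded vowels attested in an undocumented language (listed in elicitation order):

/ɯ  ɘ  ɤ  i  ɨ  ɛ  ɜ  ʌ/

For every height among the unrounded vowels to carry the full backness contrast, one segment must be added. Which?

/e/

high: front /i/, central /ɨ/, back /ɯ/.
high-mid: front —, central /ɘ/, back /ɤ/.
low-mid: front /ɛ/, central /ɜ/, back /ʌ/.
The high-mid row has no front member, so the gap is the high-mid front unrounded vowel /e/.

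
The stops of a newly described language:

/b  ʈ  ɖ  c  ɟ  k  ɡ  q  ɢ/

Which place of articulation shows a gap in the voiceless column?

bilabial

bilabial: voiceless —, voiced /b/.
retroflex: voiceless /ʈ/, voiced /ɖ/.
palatal: voiceless /c/, voiced /ɟ/.
velar: voiceless /k/, voiced /ɡ/.
uvular: voiceless /q/, voiced /ɢ/.
Every place of articulation has a voiceless member except bilabial, where /p/ would be expected.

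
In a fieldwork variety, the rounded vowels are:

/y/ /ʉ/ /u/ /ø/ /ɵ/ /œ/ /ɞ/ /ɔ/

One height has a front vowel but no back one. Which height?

high-mid

high: front /y/, central /ʉ/, back /u/.
high-mid: front /ø/, central /ɵ/, back —.
low-mid: front /œ/, central /ɞ/, back /ɔ/.
Every height has a back member except high-mid, where /o/ would be expected.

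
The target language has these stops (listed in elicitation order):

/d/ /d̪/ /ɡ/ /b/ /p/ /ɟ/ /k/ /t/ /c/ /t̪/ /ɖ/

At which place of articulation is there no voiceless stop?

retroflex

bilabial: voiceless /p/, voiced /b/.
dental: voiceless /t̪/, voiced /d̪/.
alveolar: voiceless /t/, voiced /d/.
retroflex: voiceless —, voiced /ɖ/.
palatal: voiceless /c/, voiced /ɟ/.
velar: voiceless /k/, voiced /ɡ/.
Every place of articulation has a voiceless member except retroflex, where /ʈ/ would be expected.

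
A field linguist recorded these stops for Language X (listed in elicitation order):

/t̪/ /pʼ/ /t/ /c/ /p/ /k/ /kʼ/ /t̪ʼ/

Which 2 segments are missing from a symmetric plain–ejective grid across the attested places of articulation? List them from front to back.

/tʼ/, /cʼ/

place of articulation  plain     ejective
bilabial          p         pʼ      
dental            t̪        t̪ʼ     
alveolar          t         —       
palatal           c         —       
velar             k         kʼ      
Gaps, from front to back: alveolar lacks ejective (/tʼ/); palatal lacks ejective (/cʼ/).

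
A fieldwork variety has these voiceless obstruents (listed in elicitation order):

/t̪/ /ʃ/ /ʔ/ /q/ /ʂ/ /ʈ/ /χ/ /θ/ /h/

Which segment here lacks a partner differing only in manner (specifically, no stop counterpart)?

/ʃ/

Dental: /t̪/ ~ /θ/
Retroflex: /ʈ/ ~ /ʂ/
Uvular: /q/ ~ /χ/
Glottal: /ʔ/ ~ /h/
Postalveolar: only /ʃ/ (fricative); no stop partner.
So /ʃ/ is the unpaired segment.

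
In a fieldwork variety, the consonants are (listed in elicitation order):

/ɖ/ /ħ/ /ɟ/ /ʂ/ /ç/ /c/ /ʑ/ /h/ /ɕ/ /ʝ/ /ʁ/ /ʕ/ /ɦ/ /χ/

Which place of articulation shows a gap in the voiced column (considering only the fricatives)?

retroflex

retroflex: voiceless /ʂ/, voiced —.
alveolo-palatal: voiceless /ɕ/, voiced /ʑ/.
palatal: voiceless /ç/, voiced /ʝ/.
uvular: voiceless /χ/, voiced /ʁ/.
pharyngeal: voiceless /ħ/, voiced /ʕ/.
glottal: voiceless /h/, voiced /ɦ/.
Every place of articulation has a voiced member except retroflex, where /ʐ/ would be expected.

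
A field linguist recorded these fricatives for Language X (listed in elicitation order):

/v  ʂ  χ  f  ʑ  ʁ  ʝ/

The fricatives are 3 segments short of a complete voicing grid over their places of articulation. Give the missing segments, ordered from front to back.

labiodental: voiceless /f/, voiced /v/.
retroflex: voiceless /ʂ/, voiced —.
alveolo-palatal: voiceless —, voiced /ʑ/.
palatal: voiceless —, voiced /ʝ/.
uvular: voiceless /χ/, voiced /ʁ/.
Gaps, from front to back: retroflex lacks voiced (/ʐ/); alveolo-palatal lacks voiceless (/ɕ/); palatal lacks voiceless (/ç/).

/ʐ/, /ɕ/, /ç/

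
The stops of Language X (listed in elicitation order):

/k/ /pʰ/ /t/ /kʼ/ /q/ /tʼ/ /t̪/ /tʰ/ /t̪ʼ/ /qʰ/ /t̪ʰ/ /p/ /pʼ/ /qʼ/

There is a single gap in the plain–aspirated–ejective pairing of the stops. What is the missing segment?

/kʰ/

bilabial: plain /p/, aspirated /pʰ/, ejective /pʼ/.
dental: plain /t̪/, aspirated /t̪ʰ/, ejective /t̪ʼ/.
alveolar: plain /t/, aspirated /tʰ/, ejective /tʼ/.
velar: plain /k/, aspirated —, ejective /kʼ/.
uvular: plain /q/, aspirated /qʰ/, ejective /qʼ/.
The velar row has no aspirated member, so the gap is the aspirated velar stop /kʰ/.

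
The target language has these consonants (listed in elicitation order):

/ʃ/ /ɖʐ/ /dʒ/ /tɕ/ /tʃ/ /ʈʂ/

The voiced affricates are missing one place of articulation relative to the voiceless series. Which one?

Voiceless: /tʃ/ (postalveolar), /ʈʂ/ (retroflex), /tɕ/ (alveolo-palatal).
Voiced: /dʒ/ (postalveolar), /ɖʐ/ (retroflex).
Every place of articulation has a voiced member except alveolo-palatal, where /dʑ/ would be expected.

alveolo-palatal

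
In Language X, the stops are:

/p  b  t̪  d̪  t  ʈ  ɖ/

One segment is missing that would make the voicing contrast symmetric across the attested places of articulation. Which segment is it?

/d/

place of articulation  voiceless  voiced  
bilabial          p         b       
dental            t̪        d̪      
alveolar          t         —       
retroflex         ʈ         ɖ       
The alveolar row has no voiced member, so the gap is the voiced alveolar stop /d/.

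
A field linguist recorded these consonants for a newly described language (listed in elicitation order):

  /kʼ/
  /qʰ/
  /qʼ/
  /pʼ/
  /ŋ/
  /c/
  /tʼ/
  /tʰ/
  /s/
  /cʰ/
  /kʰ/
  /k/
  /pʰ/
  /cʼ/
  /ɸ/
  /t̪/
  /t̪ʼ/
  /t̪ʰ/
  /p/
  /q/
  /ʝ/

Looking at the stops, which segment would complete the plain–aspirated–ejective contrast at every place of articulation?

/t/

place of articulation  plain     aspirated  ejective
bilabial          p         pʰ        pʼ      
dental            t̪        t̪ʰ       t̪ʼ     
alveolar          —         tʰ        tʼ      
palatal           c         cʰ        cʼ      
velar             k         kʰ        kʼ      
uvular            q         qʰ        qʼ      
The alveolar row has no plain member, so the gap is the plain alveolar stop /t/.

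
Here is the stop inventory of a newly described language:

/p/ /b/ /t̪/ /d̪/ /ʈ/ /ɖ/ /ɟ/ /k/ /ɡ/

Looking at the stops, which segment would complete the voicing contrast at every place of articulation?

bilabial: voiceless /p/, voiced /b/.
dental: voiceless /t̪/, voiced /d̪/.
retroflex: voiceless /ʈ/, voiced /ɖ/.
palatal: voiceless —, voiced /ɟ/.
velar: voiceless /k/, voiced /ɡ/.
The palatal row has no voiceless member, so the gap is the voiceless palatal stop /c/.

/c/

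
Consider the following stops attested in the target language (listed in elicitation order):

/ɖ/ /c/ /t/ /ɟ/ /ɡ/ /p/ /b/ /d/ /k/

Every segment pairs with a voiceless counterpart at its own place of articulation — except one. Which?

Bilabial: /p/ ~ /b/
Alveolar: /t/ ~ /d/
Palatal: /c/ ~ /ɟ/
Velar: /k/ ~ /ɡ/
Retroflex: only /ɖ/ (voiced); no voiceless partner.
So /ɖ/ is the unpaired segment.

/ɖ/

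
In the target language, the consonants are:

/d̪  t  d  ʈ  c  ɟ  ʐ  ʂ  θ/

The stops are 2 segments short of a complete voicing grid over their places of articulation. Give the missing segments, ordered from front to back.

dental: voiceless —, voiced /d̪/.
alveolar: voiceless /t/, voiced /d/.
retroflex: voiceless /ʈ/, voiced —.
palatal: voiceless /c/, voiced /ɟ/.
Gaps, from front to back: dental lacks voiceless (/t̪/); retroflex lacks voiced (/ɖ/).

/t̪/, /ɖ/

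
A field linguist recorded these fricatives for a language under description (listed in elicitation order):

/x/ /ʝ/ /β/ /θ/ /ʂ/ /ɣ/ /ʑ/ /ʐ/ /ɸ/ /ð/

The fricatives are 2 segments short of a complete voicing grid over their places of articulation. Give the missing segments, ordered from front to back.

place of articulation  voiceless  voiced  
bilabial          ɸ         β       
dental            θ         ð       
retroflex         ʂ         ʐ       
alveolo-palatal   —         ʑ       
palatal           —         ʝ       
velar             x         ɣ       
Gaps, from front to back: alveolo-palatal lacks voiceless (/ɕ/); palatal lacks voiceless (/ç/).

/ɕ/, /ç/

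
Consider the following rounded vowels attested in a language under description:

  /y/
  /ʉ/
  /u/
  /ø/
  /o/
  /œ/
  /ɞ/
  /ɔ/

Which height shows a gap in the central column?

high-mid

height            front     central   back    
high              y         ʉ         u       
high-mid          ø         —         o       
low-mid           œ         ɞ         ɔ       
Every height has a central member except high-mid, where /ɵ/ would be expected.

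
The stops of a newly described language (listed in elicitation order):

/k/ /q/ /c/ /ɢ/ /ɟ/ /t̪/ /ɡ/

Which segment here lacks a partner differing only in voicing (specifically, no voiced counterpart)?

/t̪/

Palatal: /c/ ~ /ɟ/
Velar: /k/ ~ /ɡ/
Uvular: /q/ ~ /ɢ/
Dental: only /t̪/ (voiceless); no voiced partner.
So /t̪/ is the unpaired segment.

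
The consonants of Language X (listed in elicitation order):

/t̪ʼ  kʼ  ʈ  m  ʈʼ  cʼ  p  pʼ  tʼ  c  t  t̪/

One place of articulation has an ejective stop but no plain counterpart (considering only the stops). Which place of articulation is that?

velar

place of articulation  plain     ejective
bilabial          p         pʼ      
dental            t̪        t̪ʼ     
alveolar          t         tʼ      
retroflex         ʈ         ʈʼ      
palatal           c         cʼ      
velar             —         kʼ      
Every place of articulation has a plain member except velar, where /k/ would be expected.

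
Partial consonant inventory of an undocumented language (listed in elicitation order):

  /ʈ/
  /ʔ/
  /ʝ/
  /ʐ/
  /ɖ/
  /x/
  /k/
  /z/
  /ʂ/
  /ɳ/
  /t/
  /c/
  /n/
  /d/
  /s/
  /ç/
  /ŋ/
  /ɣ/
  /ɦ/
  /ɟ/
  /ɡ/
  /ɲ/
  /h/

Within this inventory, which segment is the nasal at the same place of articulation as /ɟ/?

/ɲ/

/ɟ/ is a voiced palatal stop.
The nasal at the same place is a palatal nasal — in this inventory, /ɲ/.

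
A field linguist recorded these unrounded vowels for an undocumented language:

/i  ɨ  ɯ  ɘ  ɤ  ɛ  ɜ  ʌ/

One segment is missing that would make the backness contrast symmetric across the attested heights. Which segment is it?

/e/

Front: /i/ (high), /ɛ/ (low-mid).
Central: /ɨ/ (high), /ɘ/ (high-mid), /ɜ/ (low-mid).
Back: /ɯ/ (high), /ɤ/ (high-mid), /ʌ/ (low-mid).
The high-mid row has no front member, so the gap is the high-mid front unrounded vowel /e/.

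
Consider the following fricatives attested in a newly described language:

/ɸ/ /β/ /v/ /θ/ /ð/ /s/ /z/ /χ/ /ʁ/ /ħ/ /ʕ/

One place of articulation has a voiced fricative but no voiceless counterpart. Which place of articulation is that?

labiodental

bilabial: voiceless /ɸ/, voiced /β/.
labiodental: voiceless —, voiced /v/.
dental: voiceless /θ/, voiced /ð/.
alveolar: voiceless /s/, voiced /z/.
uvular: voiceless /χ/, voiced /ʁ/.
pharyngeal: voiceless /ħ/, voiced /ʕ/.
Every place of articulation has a voiceless member except labiodental, where /f/ would be expected.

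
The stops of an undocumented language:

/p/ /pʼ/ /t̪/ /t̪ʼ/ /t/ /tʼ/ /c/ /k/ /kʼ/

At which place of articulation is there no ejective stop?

Plain: /p/ (bilabial), /t̪/ (dental), /t/ (alveolar), /c/ (palatal), /k/ (velar).
Ejective: /pʼ/ (bilabial), /t̪ʼ/ (dental), /tʼ/ (alveolar), /kʼ/ (velar).
Every place of articulation has an ejective member except palatal, where /cʼ/ would be expected.

palatal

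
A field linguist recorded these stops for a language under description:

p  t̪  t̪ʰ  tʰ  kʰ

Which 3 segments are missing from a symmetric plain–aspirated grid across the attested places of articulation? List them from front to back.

/pʰ/, /t/, /k/

bilabial: plain /p/, aspirated —.
dental: plain /t̪/, aspirated /t̪ʰ/.
alveolar: plain —, aspirated /tʰ/.
velar: plain —, aspirated /kʰ/.
Gaps, from front to back: bilabial lacks aspirated (/pʰ/); alveolar lacks plain (/t/); velar lacks plain (/k/).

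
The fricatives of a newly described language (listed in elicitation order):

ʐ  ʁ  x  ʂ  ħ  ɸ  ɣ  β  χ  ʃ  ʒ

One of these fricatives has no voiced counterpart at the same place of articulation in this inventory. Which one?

/ħ/

Bilabial: /ɸ/ ~ /β/
Postalveolar: /ʃ/ ~ /ʒ/
Retroflex: /ʂ/ ~ /ʐ/
Velar: /x/ ~ /ɣ/
Uvular: /χ/ ~ /ʁ/
Pharyngeal: only /ħ/ (voiceless); no voiced partner.
So /ħ/ is the unpaired segment.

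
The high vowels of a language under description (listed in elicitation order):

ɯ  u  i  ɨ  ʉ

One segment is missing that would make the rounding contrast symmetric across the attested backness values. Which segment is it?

/y/

front: unrounded /i/, rounded —.
central: unrounded /ɨ/, rounded /ʉ/.
back: unrounded /ɯ/, rounded /u/.
The front row has no rounded member, so the gap is the front rounded vowel /y/.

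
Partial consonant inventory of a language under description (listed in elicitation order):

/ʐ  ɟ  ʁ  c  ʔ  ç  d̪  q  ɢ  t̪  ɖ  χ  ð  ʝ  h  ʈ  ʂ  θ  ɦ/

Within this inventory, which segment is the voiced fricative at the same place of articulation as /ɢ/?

/ʁ/

/ɢ/ is a voiced uvular stop.
The voiced fricative at the same place is a voiced uvular fricative — in this inventory, /ʁ/.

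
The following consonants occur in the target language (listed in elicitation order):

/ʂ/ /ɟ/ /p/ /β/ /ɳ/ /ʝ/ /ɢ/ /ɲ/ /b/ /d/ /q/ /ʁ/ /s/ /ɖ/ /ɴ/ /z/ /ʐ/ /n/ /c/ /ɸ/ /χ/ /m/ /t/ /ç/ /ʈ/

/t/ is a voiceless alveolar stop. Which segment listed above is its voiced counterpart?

The voiced counterpart is a voiced alveolar stop — in this inventory, /d/.

/d/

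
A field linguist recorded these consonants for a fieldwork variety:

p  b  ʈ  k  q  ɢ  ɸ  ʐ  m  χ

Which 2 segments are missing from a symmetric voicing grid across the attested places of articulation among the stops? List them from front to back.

place of articulation  voiceless  voiced  
bilabial          p         b       
retroflex         ʈ         —       
velar             k         —       
uvular            q         ɢ       
Gaps, from front to back: retroflex lacks voiced (/ɖ/); velar lacks voiced (/ɡ/).

/ɖ/, /ɡ/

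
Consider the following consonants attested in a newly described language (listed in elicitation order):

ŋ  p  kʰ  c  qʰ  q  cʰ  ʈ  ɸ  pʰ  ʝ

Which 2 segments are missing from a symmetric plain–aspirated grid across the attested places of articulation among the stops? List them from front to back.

/ʈʰ/, /k/

Plain: /p/ (bilabial), /ʈ/ (retroflex), /c/ (palatal), /q/ (uvular).
Aspirated: /pʰ/ (bilabial), /cʰ/ (palatal), /kʰ/ (velar), /qʰ/ (uvular).
Gaps, from front to back: retroflex lacks aspirated (/ʈʰ/); velar lacks plain (/k/).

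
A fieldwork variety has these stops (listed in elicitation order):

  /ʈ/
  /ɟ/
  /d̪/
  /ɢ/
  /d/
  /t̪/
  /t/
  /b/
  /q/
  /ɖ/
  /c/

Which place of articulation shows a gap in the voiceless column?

Voiceless: /t̪/ (dental), /t/ (alveolar), /ʈ/ (retroflex), /c/ (palatal), /q/ (uvular).
Voiced: /b/ (bilabial), /d̪/ (dental), /d/ (alveolar), /ɖ/ (retroflex), /ɟ/ (palatal), /ɢ/ (uvular).
Every place of articulation has a voiceless member except bilabial, where /p/ would be expected.

bilabial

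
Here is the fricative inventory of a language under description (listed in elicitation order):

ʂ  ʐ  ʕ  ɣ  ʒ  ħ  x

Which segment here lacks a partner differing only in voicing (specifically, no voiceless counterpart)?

Retroflex: /ʂ/ ~ /ʐ/
Velar: /x/ ~ /ɣ/
Pharyngeal: /ħ/ ~ /ʕ/
Postalveolar: only /ʒ/ (voiced); no voiceless partner.
So /ʒ/ is the unpaired segment.

/ʒ/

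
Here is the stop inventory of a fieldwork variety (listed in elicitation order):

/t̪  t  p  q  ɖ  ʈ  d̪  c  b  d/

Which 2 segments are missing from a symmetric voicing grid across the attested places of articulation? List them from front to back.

bilabial: voiceless /p/, voiced /b/.
dental: voiceless /t̪/, voiced /d̪/.
alveolar: voiceless /t/, voiced /d/.
retroflex: voiceless /ʈ/, voiced /ɖ/.
palatal: voiceless /c/, voiced —.
uvular: voiceless /q/, voiced —.
Gaps, from front to back: palatal lacks voiced (/ɟ/); uvular lacks voiced (/ɢ/).

/ɟ/, /ɢ/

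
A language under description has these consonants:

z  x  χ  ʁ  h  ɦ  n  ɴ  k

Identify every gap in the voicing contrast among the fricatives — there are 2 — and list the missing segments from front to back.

place of articulation  voiceless  voiced  
alveolar          —         z       
velar             x         —       
uvular            χ         ʁ       
glottal           h         ɦ       
Gaps, from front to back: alveolar lacks voiceless (/s/); velar lacks voiced (/ɣ/).

/s/, /ɣ/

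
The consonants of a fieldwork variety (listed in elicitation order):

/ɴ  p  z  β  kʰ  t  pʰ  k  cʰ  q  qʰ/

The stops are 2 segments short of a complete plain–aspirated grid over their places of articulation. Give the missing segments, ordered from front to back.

bilabial: plain /p/, aspirated /pʰ/.
alveolar: plain /t/, aspirated —.
palatal: plain —, aspirated /cʰ/.
velar: plain /k/, aspirated /kʰ/.
uvular: plain /q/, aspirated /qʰ/.
Gaps, from front to back: alveolar lacks aspirated (/tʰ/); palatal lacks plain (/c/).

/tʰ/, /c/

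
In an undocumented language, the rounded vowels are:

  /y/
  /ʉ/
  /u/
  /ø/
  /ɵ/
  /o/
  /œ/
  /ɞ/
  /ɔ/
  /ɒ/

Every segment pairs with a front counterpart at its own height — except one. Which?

High: /y/ ~ /ʉ/ ~ /u/
High-mid: /ø/ ~ /ɵ/ ~ /o/
Low-mid: /œ/ ~ /ɞ/ ~ /ɔ/
Low: only /ɒ/ (back); no front partner.
So /ɒ/ is the unpaired segment.

/ɒ/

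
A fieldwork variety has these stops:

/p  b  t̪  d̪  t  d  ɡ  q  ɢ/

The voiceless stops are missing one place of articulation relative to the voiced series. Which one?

velar

bilabial: voiceless /p/, voiced /b/.
dental: voiceless /t̪/, voiced /d̪/.
alveolar: voiceless /t/, voiced /d/.
velar: voiceless —, voiced /ɡ/.
uvular: voiceless /q/, voiced /ɢ/.
Every place of articulation has a voiceless member except velar, where /k/ would be expected.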